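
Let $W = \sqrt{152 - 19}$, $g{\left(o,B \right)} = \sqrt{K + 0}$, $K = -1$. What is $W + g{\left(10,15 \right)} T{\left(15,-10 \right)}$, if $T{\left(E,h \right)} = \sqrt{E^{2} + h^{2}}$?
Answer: $\sqrt{133} + 5 i \sqrt{13} \approx 11.533 + 18.028 i$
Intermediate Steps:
$g{\left(o,B \right)} = i$ ($g{\left(o,B \right)} = \sqrt{-1 + 0} = \sqrt{-1} = i$)
$W = \sqrt{133} \approx 11.533$
$W + g{\left(10,15 \right)} T{\left(15,-10 \right)} = \sqrt{133} + i \sqrt{15^{2} + \left(-10\right)^{2}} = \sqrt{133} + i \sqrt{225 + 100} = \sqrt{133} + i \sqrt{325} = \sqrt{133} + i 5 \sqrt{13} = \sqrt{133} + 5 i \sqrt{13}$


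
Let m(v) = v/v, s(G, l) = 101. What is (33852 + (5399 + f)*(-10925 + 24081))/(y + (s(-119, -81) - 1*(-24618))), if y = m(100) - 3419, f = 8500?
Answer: 182889096/21301 ≈ 8585.9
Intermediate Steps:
m(v) = 1
y = -3418 (y = 1 - 3419 = -3418)
(33852 + (5399 + f)*(-10925 + 24081))/(y + (s(-119, -81) - 1*(-24618))) = (33852 + (5399 + 8500)*(-10925 + 24081))/(-3418 + (101 - 1*(-24618))) = (33852 + 13899*13156)/(-3418 + (101 + 24618)) = (33852 + 182855244)/(-3418 + 24719) = 182889096/21301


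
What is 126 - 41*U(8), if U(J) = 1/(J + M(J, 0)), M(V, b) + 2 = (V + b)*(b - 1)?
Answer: 293/2 ≈ 146.50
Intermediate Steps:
M(V, b) = -2 + (-1 + b)*(V + b) (M(V, b) = -2 + (V + b)*(b - 1) = -2 + (V + b)*(-1 + b) = -2 + (-1 + b)*(V + b))
U(J) = -½ (U(J) = 1/(J + (-2 + 0² - J - 1*0 + J*0)) = 1/(J + (-2 + 0 - J + 0 + 0)) = 1/(J + (-2 - J)) = 1/(-2) = -½)
126 - 41*U(8) = 126 - 41*(-½) = 126 + 41/2 = 293/2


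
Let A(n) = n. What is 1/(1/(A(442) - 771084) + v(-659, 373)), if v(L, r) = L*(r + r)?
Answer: -770642/378858396189 ≈ -2.0341e-6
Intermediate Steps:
v(L, r) = 2*L*r (v(L, r) = L*(2*r) = 2*L*r)
1/(1/(A(442) - 771084) + v(-659, 373)) = 1/(1/(442 - 771084) + 2*(-659)*373) = 1/(1/(-770642) - 491614) = 1/(-1/770642 - 491614) = 1/(-378858396189/770642) = -770642/378858396189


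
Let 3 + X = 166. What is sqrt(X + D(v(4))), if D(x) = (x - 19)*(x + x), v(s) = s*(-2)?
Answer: sqrt(595) ≈ 24.393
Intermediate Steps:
X = 163 (X = -3 + 166 = 163)
v(s) = -2*s
D(x) = 2*x*(-19 + x) (D(x) = (-19 + x)*(2*x) = 2*x*(-19 + x))
sqrt(X + D(v(4))) = sqrt(163 + 2*(-2*4)*(-19 - 2*4)) = sqrt(163 + 2*(-8)*(-19 - 8)) = sqrt(163 + 2*(-8)*(-27)) = sqrt(163 + 432) = sqrt(595)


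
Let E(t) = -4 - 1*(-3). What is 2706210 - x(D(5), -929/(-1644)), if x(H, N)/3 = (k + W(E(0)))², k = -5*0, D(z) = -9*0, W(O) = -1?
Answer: 2706207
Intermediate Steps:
E(t) = -1 (E(t) = -4 + 3 = -1)
D(z) = 0
k = 0
x(H, N) = 3 (x(H, N) = 3*(0 - 1)² = 3*(-1)² = 3*1 = 3)
2706210 - x(D(5), -929/(-1644)) = 2706210 - 1*3 = 2706210 - 3 = 2706207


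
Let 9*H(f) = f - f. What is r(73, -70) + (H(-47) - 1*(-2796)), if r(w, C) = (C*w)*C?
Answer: 360496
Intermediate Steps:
r(w, C) = w*C**2
H(f) = 0 (H(f) = (f - f)/9 = (1/9)*0 = 0)
r(73, -70) + (H(-47) - 1*(-2796)) = 73*(-70)**2 + (0 - 1*(-2796)) = 73*4900 + (0 + 2796) = 357700 + 2796 = 360496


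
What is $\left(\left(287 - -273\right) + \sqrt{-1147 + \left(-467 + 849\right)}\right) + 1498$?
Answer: $2058 + 3 i \sqrt{85} \approx 2058.0 + 27.659 i$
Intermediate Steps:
$\left(\left(287 - -273\right) + \sqrt{-1147 + \left(-467 + 849\right)}\right) + 1498 = \left(\left(287 + 273\right) + \sqrt{-1147 + 382}\right) + 1498 = \left(560 + \sqrt{-765}\right) + 1498 = \left(560 + 3 i \sqrt{85}\right) + 1498 = 2058 + 3 i \sqrt{85}$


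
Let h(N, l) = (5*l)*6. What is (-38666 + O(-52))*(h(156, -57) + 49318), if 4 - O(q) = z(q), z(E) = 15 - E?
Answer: -1843810232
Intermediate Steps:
h(N, l) = 30*l
O(q) = -11 + q (O(q) = 4 - (15 - q) = 4 + (-15 + q) = -11 + q)
(-38666 + O(-52))*(h(156, -57) + 49318) = (-38666 + (-11 - 52))*(30*(-57) + 49318) = (-38666 - 63)*(-1710 + 49318) = -38729*47608 = -1843810232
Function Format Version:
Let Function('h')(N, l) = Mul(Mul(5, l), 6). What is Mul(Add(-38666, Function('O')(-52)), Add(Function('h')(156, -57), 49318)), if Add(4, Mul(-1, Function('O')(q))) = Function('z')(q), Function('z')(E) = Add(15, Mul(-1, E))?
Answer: -1843810232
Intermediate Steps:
Function('h')(N, l) = Mul(30, l)
Function('O')(q) = Add(-11, q) (Function('O')(q) = Add(4, Mul(-1, Add(15, Mul(-1, q)))) = Add(4, Add(-15, q)) = Add(-11, q))
Mul(Add(-38666, Function('O')(-52)), Add(Function('h')(156, -57), 49318)) = Mul(Add(-38666, Add(-11, -52)), Add(Mul(30, -57), 49318)) = Mul(Add(-38666, -63), Add(-1710, 49318)) = Mul(-38729, 47608) = -1843810232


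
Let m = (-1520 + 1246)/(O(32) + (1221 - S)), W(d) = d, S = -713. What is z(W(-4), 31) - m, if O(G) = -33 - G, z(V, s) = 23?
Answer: 43261/1869 ≈ 23.147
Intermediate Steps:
m = -274/1869 (m = (-1520 + 1246)/((-33 - 1*32) + (1221 - 1*(-713))) = -274/((-33 - 32) + (1221 + 713)) = -274/(-65 + 1934) = -274/1869 ≈ -0.14660)
z(W(-4), 31) - m = 23 - 1*(-274/1869) = 23 + 274/1869 = 43261/1869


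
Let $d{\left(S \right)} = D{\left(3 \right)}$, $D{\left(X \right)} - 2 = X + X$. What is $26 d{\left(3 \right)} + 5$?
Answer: $213$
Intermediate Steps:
$D{\left(X \right)} = 2 + 2 X$ ($D{\left(X \right)} = 2 + \left(X + X\right) = 2 + 2 X$)
$d{\left(S \right)} = 8$ ($d{\left(S \right)} = 2 + 2 \cdot 3 = 2 + 6 = 8$)
$26 d{\left(3 \right)} + 5 = 26 \cdot 8 + 5 = 208 + 5 = 213$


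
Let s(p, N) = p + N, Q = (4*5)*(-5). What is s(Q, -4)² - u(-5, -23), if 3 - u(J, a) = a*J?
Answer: 10928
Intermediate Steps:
Q = -100 (Q = 20*(-5) = -100)
u(J, a) = 3 - J*a (u(J, a) = 3 - a*J = 3 - J*a)
s(p, N) = N + p
s(Q, -4)² - u(-5, -23) = (-4 - 100)² - (3 - 1*(-5)*(-23)) = (-104)² - (3 - 115) = 10816 - 1*(-112) = 10816 + 112 = 10928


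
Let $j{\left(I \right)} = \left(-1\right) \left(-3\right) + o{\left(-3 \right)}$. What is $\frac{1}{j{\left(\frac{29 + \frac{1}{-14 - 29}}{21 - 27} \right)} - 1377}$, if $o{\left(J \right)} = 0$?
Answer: $- \frac{1}{1374} \approx -0.0007278$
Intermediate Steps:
$j{\left(I \right)} = 3$ ($j{\left(I \right)} = \left(-1\right) \left(-3\right) + 0 = 3 + 0 = 3$)
$\frac{1}{j{\left(\frac{29 + \frac{1}{-14 - 29}}{21 - 27} \right)} - 1377} = \frac{1}{3 - 1377} = \frac{1}{-1374} = - \frac{1}{1374}$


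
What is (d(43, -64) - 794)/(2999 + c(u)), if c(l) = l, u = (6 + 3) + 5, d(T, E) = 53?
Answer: -741/3013 ≈ -0.24593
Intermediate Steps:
u = 14 (u = 9 + 5 = 14)
(d(43, -64) - 794)/(2999 + c(u)) = (53 - 794)/(2999 + 14) = -741/3013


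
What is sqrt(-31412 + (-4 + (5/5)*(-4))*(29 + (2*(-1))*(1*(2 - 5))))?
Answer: 2*I*sqrt(7923) ≈ 178.02*I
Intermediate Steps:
sqrt(-31412 + (-4 + (5/5)*(-4))*(29 + (2*(-1))*(1*(2 - 5)))) = sqrt(-31412 + (-4 + (5*(1/5))*(-4))*(29 - 2*(-3))) = sqrt(-31412 + (-4 + 1*(-4))*(29 - 2*(-3))) = sqrt(-31412 + (-4 - 4)*(29 + 6)) = sqrt(-31412 - 8*35) = sqrt(-31412 - 280) = sqrt(-31692) = 2*I*sqrt(7923)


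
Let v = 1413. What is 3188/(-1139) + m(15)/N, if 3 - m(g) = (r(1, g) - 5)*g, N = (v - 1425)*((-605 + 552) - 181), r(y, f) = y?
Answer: -986683/355368 ≈ -2.7765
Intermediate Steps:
N = 2808 (N = (1413 - 1425)*((-605 + 552) - 181) = -12*(-53 - 181) = -12*(-234) = 2808)
m(g) = 3 + 4*g (m(g) = 3 - (1 - 5)*g = 3 - (-4)*g = 3 + 4*g)
3188/(-1139) + m(15)/N = 3188/(-1139) + (3 + 4*15)/2808 = 3188*(-1/1139) + (3 + 60)*(1/2808) = -3188/1139 + 63*(1/2808) = -3188/1139 + 7/312 = -986683/355368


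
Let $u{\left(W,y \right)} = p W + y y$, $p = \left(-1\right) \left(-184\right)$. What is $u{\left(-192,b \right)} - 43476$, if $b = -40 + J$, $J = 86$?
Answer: $-76688$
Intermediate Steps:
$b = 46$ ($b = -40 + 86 = 46$)
$p = 184$
$u{\left(W,y \right)} = y^{2} + 184 W$ ($u{\left(W,y \right)} = 184 W + y y = 184 W + y^{2} = y^{2} + 184 W$)
$u{\left(-192,b \right)} - 43476 = \left(46^{2} + 184 \left(-192\right)\right) - 43476 = \left(2116 - 35328\right) - 43476 = -33212 - 43476 = -76688$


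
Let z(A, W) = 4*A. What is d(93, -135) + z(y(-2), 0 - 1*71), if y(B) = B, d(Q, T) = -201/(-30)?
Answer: -13/10 ≈ -1.3000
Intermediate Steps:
d(Q, T) = 67/10 (d(Q, T) = -201*(-1/30) = 67/10)
d(93, -135) + z(y(-2), 0 - 1*71) = 67/10 + 4*(-2) = 67/10 - 8 = -13/10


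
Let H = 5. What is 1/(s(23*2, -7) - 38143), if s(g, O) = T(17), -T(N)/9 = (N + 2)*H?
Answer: -1/38998 ≈ -2.5642e-5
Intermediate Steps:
T(N) = -90 - 45*N (T(N) = -9*(N + 2)*5 = -9*(2 + N)*5 = -9*(10 + 5*N) = -90 - 45*N)
s(g, O) = -855 (s(g, O) = -90 - 45*17 = -90 - 765 = -855)
1/(s(23*2, -7) - 38143) = 1/(-855 - 38143) = 1/(-38998) = -1/38998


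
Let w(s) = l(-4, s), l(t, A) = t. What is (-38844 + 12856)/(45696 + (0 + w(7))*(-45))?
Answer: -6497/11469 ≈ -0.56648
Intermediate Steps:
w(s) = -4
(-38844 + 12856)/(45696 + (0 + w(7))*(-45)) = (-38844 + 12856)/(45696 + (0 - 4)*(-45)) = -25988/(45696 - 4*(-45)) = -25988/(45696 + 180) = -25988/45876 = -25988*1/45876 = -6497/11469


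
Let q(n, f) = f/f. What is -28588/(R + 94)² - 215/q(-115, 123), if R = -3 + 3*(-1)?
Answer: -423387/1936 ≈ -218.69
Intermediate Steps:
q(n, f) = 1
R = -6 (R = -3 - 3 = -6)
-28588/(R + 94)² - 215/q(-115, 123) = -28588/(-6 + 94)² - 215/1 = -28588/(88²) - 215*1 = -28588/7744 - 215 = -28588*1/7744 - 215 = -7147/1936 - 215 = -423387/1936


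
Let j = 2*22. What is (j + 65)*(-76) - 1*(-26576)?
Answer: 18292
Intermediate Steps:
j = 44
(j + 65)*(-76) - 1*(-26576) = (44 + 65)*(-76) - 1*(-26576) = 109*(-76) + 26576 = -8284 + 26576 = 18292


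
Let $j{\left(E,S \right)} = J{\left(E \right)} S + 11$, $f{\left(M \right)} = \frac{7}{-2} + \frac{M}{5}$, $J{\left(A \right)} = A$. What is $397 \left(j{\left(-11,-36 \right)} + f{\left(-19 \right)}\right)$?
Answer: $\frac{1586809}{10} \approx 1.5868 \cdot 10^{5}$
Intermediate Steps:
$f{\left(M \right)} = - \frac{7}{2} + \frac{M}{5}$ ($f{\left(M \right)} = 7 \left(- \frac{1}{2}\right) + M \frac{1}{5} = - \frac{7}{2} + \frac{M}{5}$)
$j{\left(E,S \right)} = 11 + E S$ ($j{\left(E,S \right)} = E S + 11 = 11 + E S$)
$397 \left(j{\left(-11,-36 \right)} + f{\left(-19 \right)}\right) = 397 \left(\left(11 - -396\right) + \left(- \frac{7}{2} + \frac{1}{5} \left(-19\right)\right)\right) = 397 \left(\left(11 + 396\right) - \frac{73}{10}\right) = 397 \left(407 - \frac{73}{10}\right) = 397 \cdot \frac{3997}{10} = \frac{1586809}{10}$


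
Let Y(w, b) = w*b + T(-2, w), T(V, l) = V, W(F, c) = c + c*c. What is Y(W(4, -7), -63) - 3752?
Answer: -6400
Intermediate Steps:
W(F, c) = c + c²
Y(w, b) = -2 + b*w (Y(w, b) = w*b - 2 = b*w - 2 = -2 + b*w)
Y(W(4, -7), -63) - 3752 = (-2 - (-441)*(1 - 7)) - 3752 = (-2 - (-441)*(-6)) - 3752 = (-2 - 63*42) - 3752 = (-2 - 2646) - 3752 = -2648 - 3752 = -6400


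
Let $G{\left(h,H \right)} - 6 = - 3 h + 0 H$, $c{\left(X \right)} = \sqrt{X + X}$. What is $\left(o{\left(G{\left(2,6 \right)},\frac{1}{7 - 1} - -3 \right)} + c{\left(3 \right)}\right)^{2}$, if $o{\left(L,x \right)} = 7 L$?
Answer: $6$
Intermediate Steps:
$c{\left(X \right)} = \sqrt{2} \sqrt{X}$ ($c{\left(X \right)} = \sqrt{2 X} = \sqrt{2} \sqrt{X}$)
$G{\left(h,H \right)} = 6 - 3 h$ ($G{\left(h,H \right)} = 6 + \left(- 3 h + 0 H\right) = 6 + \left(- 3 h + 0\right) = 6 - 3 h$)
$\left(o{\left(G{\left(2,6 \right)},\frac{1}{7 - 1} - -3 \right)} + c{\left(3 \right)}\right)^{2} = \left(7 \left(6 - 6\right) + \sqrt{2} \sqrt{3}\right)^{2} = \left(7 \left(6 - 6\right) + \sqrt{6}\right)^{2} = \left(7 \cdot 0 + \sqrt{6}\right)^{2} = \left(0 + \sqrt{6}\right)^{2} = \left(\sqrt{6}\right)^{2} = 6$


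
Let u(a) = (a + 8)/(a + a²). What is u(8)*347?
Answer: 694/9 ≈ 77.111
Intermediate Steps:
u(a) = (8 + a)/(a + a²)
u(8)*347 = ((8 + 8)/(8*(1 + 8)))*347 = ((⅛)*16/9)*347 = ((⅛)*(⅑)*16)*347 = (2/9)*347 = 694/9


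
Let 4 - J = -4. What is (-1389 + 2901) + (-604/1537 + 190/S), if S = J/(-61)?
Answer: 386445/6148 ≈ 62.857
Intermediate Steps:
J = 8 (J = 4 - 1*(-4) = 4 + 4 = 8)
S = -8/61 (S = 8/(-61) = 8*(-1/61) = -8/61 ≈ -0.13115)
(-1389 + 2901) + (-604/1537 + 190/S) = (-1389 + 2901) + (-604/1537 + 190/(-8/61)) = 1512 + (-604*1/1537 + 190*(-61/8)) = 1512 + (-604/1537 - 5795/4) = 1512 - 8909331/6148 = 386445/6148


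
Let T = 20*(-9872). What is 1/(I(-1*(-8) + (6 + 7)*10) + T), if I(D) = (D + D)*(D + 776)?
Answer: 1/54824 ≈ 1.8240e-5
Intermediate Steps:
T = -197440
I(D) = 2*D*(776 + D) (I(D) = (2*D)*(776 + D) = 2*D*(776 + D))
1/(I(-1*(-8) + (6 + 7)*10) + T) = 1/(2*(-1*(-8) + (6 + 7)*10)*(776 + (-1*(-8) + (6 + 7)*10)) - 197440) = 1/(2*(8 + 13*10)*(776 + (8 + 13*10)) - 197440) = 1/(2*(8 + 130)*(776 + (8 + 130)) - 197440) = 1/(2*138*(776 + 138) - 197440) = 1/(2*138*914 - 197440) = 1/(252264 - 197440) = 1/54824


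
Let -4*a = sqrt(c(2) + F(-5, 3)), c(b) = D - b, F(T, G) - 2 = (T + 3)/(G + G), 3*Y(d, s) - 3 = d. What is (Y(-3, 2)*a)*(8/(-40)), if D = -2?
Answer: 0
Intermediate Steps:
Y(d, s) = 1 + d/3
F(T, G) = 2 + (3 + T)/(2*G) (F(T, G) = 2 + (T + 3)/(G + G) = 2 + (3 + T)/((2*G)) = 2 + (3 + T)*(1/(2*G)) = 2 + (3 + T)/(2*G))
c(b) = -2 - b
a = -I*sqrt(21)/12 (a = -sqrt((-2 - 1*2) + (1/2)*(3 - 5 + 4*3)/3)/4 = -sqrt((-2 - 2) + (1/2)*(1/3)*(3 - 5 + 12))/4 = -sqrt(-4 + (1/2)*(1/3)*10)/4 = -sqrt(-4 + 5/3)/4 = -I*sqrt(21)/12 ≈ -0.38188*I)
(Y(-3, 2)*a)*(8/(-40)) = ((1 + (1/3)*(-3))*(-I*sqrt(21)/12))*(8/(-40)) = ((1 - 1)*(-I*sqrt(21)/12))*(8*(-1/40)) = (0*(-I*sqrt(21)/12))*(-1/5) = 0*(-1/5) = 0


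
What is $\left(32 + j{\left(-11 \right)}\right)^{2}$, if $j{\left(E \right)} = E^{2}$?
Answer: $23409$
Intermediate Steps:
$\left(32 + j{\left(-11 \right)}\right)^{2} = \left(32 + \left(-11\right)^{2}\right)^{2} = \left(32 + 121\right)^{2} = 153^{2} = 23409$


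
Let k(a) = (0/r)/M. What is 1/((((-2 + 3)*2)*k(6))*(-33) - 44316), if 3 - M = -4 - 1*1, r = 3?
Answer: -1/44316 ≈ -2.2565e-5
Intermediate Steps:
M = 8 (M = 3 - (-4 - 1*1) = 3 - (-4 - 1) = 3 - 1*(-5) = 3 + 5 = 8)
k(a) = 0 (k(a) = (0/3)/8 = (0*(1/3))*(1/8) = 0*(1/8) = 0)
1/((((-2 + 3)*2)*k(6))*(-33) - 44316) = 1/((((-2 + 3)*2)*0)*(-33) - 44316) = 1/(((1*2)*0)*(-33) - 44316) = 1/((2*0)*(-33) - 44316) = 1/(0*(-33) - 44316) = 1/(0 - 44316) = 1/(-44316) = -1/44316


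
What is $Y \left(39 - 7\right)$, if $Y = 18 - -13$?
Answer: $992$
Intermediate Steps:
$Y = 31$ ($Y = 18 + 13 = 31$)
$Y \left(39 - 7\right) = 31 \left(39 - 7\right) = 31 \cdot 32 = 992$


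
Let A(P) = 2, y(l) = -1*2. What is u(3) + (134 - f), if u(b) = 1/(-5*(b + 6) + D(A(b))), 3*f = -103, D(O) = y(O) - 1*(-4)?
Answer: 21712/129 ≈ 168.31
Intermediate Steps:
y(l) = -2
D(O) = 2 (D(O) = -2 - 1*(-4) = -2 + 4 = 2)
f = -103/3 (f = (⅓)*(-103) = -103/3 ≈ -34.333)
u(b) = 1/(-28 - 5*b) (u(b) = 1/(-5*(b + 6) + 2) = 1/(-5*(6 + b) + 2) = 1/((-30 - 5*b) + 2) = 1/(-28 - 5*b))
u(3) + (134 - f) = -1/(28 + 5*3) + (134 - 1*(-103/3)) = -1/(28 + 15) + (134 + 103/3) = -1/43 + 505/3 = 21712/129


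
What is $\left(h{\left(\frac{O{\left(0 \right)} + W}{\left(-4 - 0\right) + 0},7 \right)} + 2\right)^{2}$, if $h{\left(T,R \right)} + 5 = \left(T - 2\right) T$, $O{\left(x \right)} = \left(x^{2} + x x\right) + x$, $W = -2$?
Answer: $\frac{225}{16} \approx 14.063$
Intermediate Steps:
$O{\left(x \right)} = x + 2 x^{2}$ ($O{\left(x \right)} = \left(x^{2} + x^{2}\right) + x = 2 x^{2} + x = x + 2 x^{2}$)
$h{\left(T,R \right)} = -5 + T \left(-2 + T\right)$ ($h{\left(T,R \right)} = -5 + \left(T - 2\right) T = -5 + \left(-2 + T\right) T = -5 + T \left(-2 + T\right)$)
$\left(h{\left(\frac{O{\left(0 \right)} + W}{\left(-4 - 0\right) + 0},7 \right)} + 2\right)^{2} = \left(\left(-5 + \left(\frac{0 \left(1 + 2 \cdot 0\right) - 2}{\left(-4 - 0\right) + 0}\right)^{2} - 2 \frac{0 \left(1 + 2 \cdot 0\right) - 2}{\left(-4 - 0\right) + 0}\right) + 2\right)^{2} = \left(\left(-5 + \left(\frac{0 \left(1 + 0\right) - 2}{\left(-4 + 0\right) + 0}\right)^{2} - 2 \frac{0 \left(1 + 0\right) - 2}{\left(-4 + 0\right) + 0}\right) + 2\right)^{2} = \left(\left(-5 + \left(\frac{0 \cdot 1 - 2}{-4 + 0}\right)^{2} - 2 \frac{0 \cdot 1 - 2}{-4 + 0}\right) + 2\right)^{2} = \left(\left(-5 + \left(\frac{0 - 2}{-4}\right)^{2} - 2 \frac{0 - 2}{-4}\right) + 2\right)^{2} = \left(\left(-5 + \left(\left(-2\right) \left(- \frac{1}{4}\right)\right)^{2} - 2 \left(\left(-2\right) \left(- \frac{1}{4}\right)\right)\right) + 2\right)^{2} = \left(\left(-5 + \left(\frac{1}{2}\right)^{2} - 1\right) + 2\right)^{2} = \left(\left(-5 + \frac{1}{4} - 1\right) + 2\right)^{2} = \left(- \frac{23}{4} + 2\right)^{2} = \left(- \frac{15}{4}\right)^{2} = \frac{225}{16}$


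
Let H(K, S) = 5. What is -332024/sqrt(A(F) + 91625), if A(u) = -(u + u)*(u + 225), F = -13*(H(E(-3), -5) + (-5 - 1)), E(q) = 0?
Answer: -30184*sqrt(9493)/2589 ≈ -1135.9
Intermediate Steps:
F = 13 (F = -13*(5 + (-5 - 1)) = -13*(5 - 6) = -13*(-1) = 13)
A(u) = -2*u*(225 + u)
-332024/sqrt(A(F) + 91625) = -332024/sqrt(-2*13*(225 + 13) + 91625) = -332024/sqrt(-2*13*238 + 91625) = -332024/sqrt(-6188 + 91625) = -332024*sqrt(9493)/28479 = -30184*sqrt(9493)/2589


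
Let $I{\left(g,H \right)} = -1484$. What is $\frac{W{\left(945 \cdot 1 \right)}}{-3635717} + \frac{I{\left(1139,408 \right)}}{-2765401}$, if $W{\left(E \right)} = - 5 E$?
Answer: $\frac{18461923753}{10054215427517} \approx 0.0018362$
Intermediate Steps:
$\frac{W{\left(945 \cdot 1 \right)}}{-3635717} + \frac{I{\left(1139,408 \right)}}{-2765401} = \frac{\left(-5\right) 945 \cdot 1}{-3635717} - \frac{1484}{-2765401} = \left(-5\right) 945 \left(- \frac{1}{3635717}\right) - - \frac{1484}{2765401} = \left(-4725\right) \left(- \frac{1}{3635717}\right) + \frac{1484}{2765401} = \frac{4725}{3635717} + \frac{1484}{2765401} = \frac{18461923753}{10054215427517}$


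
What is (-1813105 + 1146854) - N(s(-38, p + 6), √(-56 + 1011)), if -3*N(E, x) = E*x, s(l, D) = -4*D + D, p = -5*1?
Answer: -666251 - √955 ≈ -6.6628e+5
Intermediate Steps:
p = -5
s(l, D) = -3*D
N(E, x) = -E*x/3
(-1813105 + 1146854) - N(s(-38, p + 6), √(-56 + 1011)) = (-1813105 + 1146854) - (-1)*(-3*(-5 + 6))*√(-56 + 1011)/3 = -666251 - (-1)*(-3*1)*√955/3 = -666251 - (-1)*(-3)*√955/3 = -666251 - √955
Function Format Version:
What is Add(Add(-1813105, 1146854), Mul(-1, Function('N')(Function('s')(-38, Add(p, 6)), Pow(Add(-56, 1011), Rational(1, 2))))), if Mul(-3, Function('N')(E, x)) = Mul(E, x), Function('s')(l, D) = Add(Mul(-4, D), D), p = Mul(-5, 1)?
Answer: Add(-666251, Mul(-1, Pow(955, Rational(1, 2)))) ≈ -6.6628e+5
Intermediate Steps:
p = -5
Function('s')(l, D) = Mul(-3, D)
Function('N')(E, x) = Mul(Rational(-1, 3), E, x) (Function('N')(E, x) = Mul(Rational(-1, 3), Mul(E, x)) = Mul(Rational(-1, 3), E, x))
Add(Add(-1813105, 1146854), Mul(-1, Function('N')(Function('s')(-38, Add(p, 6)), Pow(Add(-56, 1011), Rational(1, 2))))) = Add(Add(-1813105, 1146854), Mul(-1, Mul(Rational(-1, 3), Mul(-3, Add(-5, 6)), Pow(Add(-56, 1011), Rational(1, 2))))) = Add(-666251, Mul(-1, Mul(Rational(-1, 3), Mul(-3, 1), Pow(955, Rational(1, 2))))) = Add(-666251, Mul(-1, Mul(Rational(-1, 3), -3, Pow(955, Rational(1, 2))))) = Add(-666251, Mul(-1, Pow(955, Rational(1, 2))))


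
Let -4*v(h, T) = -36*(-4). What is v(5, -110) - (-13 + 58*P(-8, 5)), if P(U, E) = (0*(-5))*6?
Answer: -23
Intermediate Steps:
v(h, T) = -36 (v(h, T) = -(-9)*(-4) = -1/4*144 = -36)
P(U, E) = 0 (P(U, E) = 0*6 = 0)
v(5, -110) - (-13 + 58*P(-8, 5)) = -36 - (-13 + 58*0) = -36 - (-13 + 0) = -36 - 1*(-13) = -36 + 13 = -23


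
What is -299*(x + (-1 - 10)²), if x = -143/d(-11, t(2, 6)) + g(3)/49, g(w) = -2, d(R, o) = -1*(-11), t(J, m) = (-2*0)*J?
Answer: -1581710/49 ≈ -32280.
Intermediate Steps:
t(J, m) = 0 (t(J, m) = 0*J = 0)
d(R, o) = 11
x = -639/49 (x = -143/11 - 2/49 = -143*1/11 - 2*1/49 = -13 - 2/49 = -639/49 ≈ -13.041)
-299*(x + (-1 - 10)²) = -299*(-639/49 + (-1 - 10)²) = -299*(-639/49 + (-11)²) = -299*(-639/49 + 121) = -299*5290/49 = -1581710/49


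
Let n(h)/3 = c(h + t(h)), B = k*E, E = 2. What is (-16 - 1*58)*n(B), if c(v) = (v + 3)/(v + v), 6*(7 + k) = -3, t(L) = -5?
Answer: -1887/20 ≈ -94.350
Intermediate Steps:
k = -15/2 (k = -7 + (⅙)*(-3) = -7 - ½ = -15/2 ≈ -7.5000)
B = -15 (B = -15/2*2 = -15)
c(v) = (3 + v)/(2*v) (c(v) = (3 + v)/((2*v)) = (3 + v)*(1/(2*v)) = (3 + v)/(2*v))
n(h) = 3*(-2 + h)/(2*(-5 + h)) (n(h) = 3*((3 + (h - 5))/(2*(h - 5))) = 3*((3 + (-5 + h))/(2*(-5 + h))) = 3*((-2 + h)/(2*(-5 + h))) = 3*(-2 + h)/(2*(-5 + h)))
(-16 - 1*58)*n(B) = (-16 - 1*58)*(3*(-2 - 15)/(2*(-5 - 15))) = (-16 - 58)*((3/2)*(-17)/(-20)) = -111*(-1)*(-17)/20 = -74*51/40 = -1887/20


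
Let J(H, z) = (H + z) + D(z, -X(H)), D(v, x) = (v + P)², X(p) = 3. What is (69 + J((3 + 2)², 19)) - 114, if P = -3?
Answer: 255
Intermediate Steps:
D(v, x) = (-3 + v)² (D(v, x) = (v - 3)² = (-3 + v)²)
J(H, z) = H + z + (-3 + z)² (J(H, z) = (H + z) + (-3 + z)² = H + z + (-3 + z)²)
(69 + J((3 + 2)², 19)) - 114 = (69 + ((3 + 2)² + 19 + (-3 + 19)²)) - 114 = (69 + (5² + 19 + 16²)) - 114 = (69 + (25 + 19 + 256)) - 114 = (69 + 300) - 114 = 369 - 114 = 255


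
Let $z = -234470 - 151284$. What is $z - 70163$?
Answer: $-455917$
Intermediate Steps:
$z = -385754$
$z - 70163 = -385754 - 70163 = -455917$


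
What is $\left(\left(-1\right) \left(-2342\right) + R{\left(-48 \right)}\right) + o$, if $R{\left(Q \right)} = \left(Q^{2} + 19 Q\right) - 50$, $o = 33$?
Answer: $3717$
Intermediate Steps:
$R{\left(Q \right)} = -50 + Q^{2} + 19 Q$
$\left(\left(-1\right) \left(-2342\right) + R{\left(-48 \right)}\right) + o = \left(\left(-1\right) \left(-2342\right) + \left(-50 + \left(-48\right)^{2} + 19 \left(-48\right)\right)\right) + 33 = \left(2342 - -1342\right) + 33 = \left(2342 + 1342\right) + 33 = 3684 + 33 = 3717$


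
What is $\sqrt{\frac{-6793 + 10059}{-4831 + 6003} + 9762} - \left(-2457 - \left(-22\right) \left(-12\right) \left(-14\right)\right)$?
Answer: $-1239 + \frac{\sqrt{3353188690}}{586} \approx -1140.2$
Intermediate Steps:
$\sqrt{\frac{-6793 + 10059}{-4831 + 6003} + 9762} - \left(-2457 - \left(-22\right) \left(-12\right) \left(-14\right)\right) = \sqrt{\frac{3266}{1172} + 9762} - \left(-2457 - 264 \left(-14\right)\right) = \sqrt{3266 \cdot \frac{1}{1172} + 9762} - \left(-2457 - -3696\right) = \sqrt{\frac{1633}{586} + 9762} - \left(-2457 + 3696\right) = \sqrt{\frac{5722165}{586}} - 1239 = \frac{\sqrt{3353188690}}{586} - 1239 = -1239 + \frac{\sqrt{3353188690}}{586}$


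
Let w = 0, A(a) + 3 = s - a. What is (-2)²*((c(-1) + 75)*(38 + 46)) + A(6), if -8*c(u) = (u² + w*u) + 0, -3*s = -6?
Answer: 25151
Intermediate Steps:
s = 2 (s = -⅓*(-6) = 2)
A(a) = -1 - a (A(a) = -3 + (2 - a) = -1 - a)
c(u) = -u²/8 (c(u) = -((u² + 0*u) + 0)/8 = -((u² + 0) + 0)/8 = -(u² + 0)/8 = -u²/8)
(-2)²*((c(-1) + 75)*(38 + 46)) + A(6) = (-2)²*((-⅛*(-1)² + 75)*(38 + 46)) + (-1 - 1*6) = 4*((-⅛*1 + 75)*84) + (-1 - 6) = 4*((-⅛ + 75)*84) - 7 = 4*((599/8)*84) - 7 = 4*(12579/2) - 7 = 25158 - 7 = 25151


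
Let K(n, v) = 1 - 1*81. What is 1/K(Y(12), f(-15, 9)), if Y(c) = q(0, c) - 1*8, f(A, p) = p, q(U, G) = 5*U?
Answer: -1/80 ≈ -0.012500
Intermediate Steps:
Y(c) = -8 (Y(c) = 5*0 - 1*8 = 0 - 8 = -8)
K(n, v) = -80 (K(n, v) = 1 - 81 = -80)
1/K(Y(12), f(-15, 9)) = 1/(-80) = -1/80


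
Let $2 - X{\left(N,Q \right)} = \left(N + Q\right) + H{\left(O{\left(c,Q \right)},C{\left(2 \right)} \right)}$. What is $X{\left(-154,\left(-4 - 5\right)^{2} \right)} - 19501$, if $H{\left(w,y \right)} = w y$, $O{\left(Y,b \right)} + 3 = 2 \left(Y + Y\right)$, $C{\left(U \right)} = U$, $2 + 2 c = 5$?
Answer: $-19432$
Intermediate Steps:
$c = \frac{3}{2}$ ($c = -1 + \frac{1}{2} \cdot 5 = -1 + \frac{5}{2} = \frac{3}{2} \approx 1.5$)
$O{\left(Y,b \right)} = -3 + 4 Y$ ($O{\left(Y,b \right)} = -3 + 2 \left(Y + Y\right) = -3 + 2 \cdot 2 Y = -3 + 4 Y$)
$X{\left(N,Q \right)} = -4 - N - Q$ ($X{\left(N,Q \right)} = 2 - \left(\left(N + Q\right) + \left(-3 + 4 \cdot \frac{3}{2}\right) 2\right) = 2 - \left(\left(N + Q\right) + \left(-3 + 6\right) 2\right) = 2 - \left(\left(N + Q\right) + 3 \cdot 2\right) = 2 - \left(\left(N + Q\right) + 6\right) = 2 - \left(6 + N + Q\right) = -4 - N - Q$)
$X{\left(-154,\left(-4 - 5\right)^{2} \right)} - 19501 = \left(-4 - -154 - \left(-4 - 5\right)^{2}\right) - 19501 = \left(-4 + 154 - \left(-9\right)^{2}\right) - 19501 = \left(-4 + 154 - 81\right) - 19501 = 69 - 19501 = -19432$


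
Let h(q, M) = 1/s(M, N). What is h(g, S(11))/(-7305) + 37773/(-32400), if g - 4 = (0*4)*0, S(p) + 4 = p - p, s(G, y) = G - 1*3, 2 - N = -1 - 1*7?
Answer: -4769111/4090800 ≈ -1.1658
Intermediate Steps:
N = 10 (N = 2 - (-1 - 1*7) = 2 - (-1 - 7) = 2 - 1*(-8) = 2 + 8 = 10)
s(G, y) = -3 + G (s(G, y) = G - 3 = -3 + G)
S(p) = -4 (S(p) = -4 + (p - p) = -4 + 0 = -4)
g = 4 (g = 4 + (0*4)*0 = 4 + 0*0 = 4 + 0 = 4)
h(q, M) = 1/(-3 + M)
h(g, S(11))/(-7305) + 37773/(-32400) = 1/(-3 - 4*(-7305)) + 37773/(-32400) = -1/7305/(-7) + 37773*(-1/32400) = -1/7*(-1/7305) - 1399/1200 = 1/51135 - 1399/1200 = -4769111/4090800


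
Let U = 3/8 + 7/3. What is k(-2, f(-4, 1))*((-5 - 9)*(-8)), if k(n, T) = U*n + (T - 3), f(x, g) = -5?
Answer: -4508/3 ≈ -1502.7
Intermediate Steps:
U = 65/24 (U = 3*(⅛) + 7*(⅓) = 3/8 + 7/3 = 65/24 ≈ 2.7083)
k(n, T) = -3 + T + 65*n/24 (k(n, T) = 65*n/24 + (T - 3) = 65*n/24 + (-3 + T) = -3 + T + 65*n/24)
k(-2, f(-4, 1))*((-5 - 9)*(-8)) = (-3 - 5 + (65/24)*(-2))*((-5 - 9)*(-8)) = (-3 - 5 - 65/12)*(-14*(-8)) = -161/12*112 = -4508/3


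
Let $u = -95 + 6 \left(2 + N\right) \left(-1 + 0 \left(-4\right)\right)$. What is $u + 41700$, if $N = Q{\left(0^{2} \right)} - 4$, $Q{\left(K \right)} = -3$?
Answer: $41635$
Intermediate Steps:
$N = -7$ ($N = -3 - 4 = -7$)
$u = -65$ ($u = -95 + 6 \left(2 - 7\right) \left(-1 + 0 \left(-4\right)\right) = -95 + 6 \left(-5\right) \left(-1 + 0\right) = -95 - -30 = -95 + 30 = -65$)
$u + 41700 = -65 + 41700 = 41635$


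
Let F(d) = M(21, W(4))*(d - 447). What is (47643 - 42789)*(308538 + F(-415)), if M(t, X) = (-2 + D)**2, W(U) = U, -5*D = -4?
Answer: 37290456972/25 ≈ 1.4916e+9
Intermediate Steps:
D = 4/5 (D = -1/5*(-4) = 4/5 ≈ 0.80000)
M(t, X) = 36/25 (M(t, X) = (-2 + 4/5)**2 = (-6/5)**2 = 36/25)
F(d) = -16092/25 + 36*d/25 (F(d) = 36*(d - 447)/25 = 36*(-447 + d)/25 = -16092/25 + 36*d/25)
(47643 - 42789)*(308538 + F(-415)) = (47643 - 42789)*(308538 + (-16092/25 + (36/25)*(-415))) = 4854*(308538 + (-16092/25 - 2988/5)) = 4854*(308538 - 31032/25) = 4854*(7682418/25) = 37290456972/25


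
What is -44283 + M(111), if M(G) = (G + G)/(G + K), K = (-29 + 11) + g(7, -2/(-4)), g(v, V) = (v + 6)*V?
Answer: -8811873/199 ≈ -44281.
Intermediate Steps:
g(v, V) = V*(6 + v) (g(v, V) = (6 + v)*V = V*(6 + v))
K = -23/2 (K = (-29 + 11) + (-2/(-4))*(6 + 7) = -18 - 2*(-¼)*13 = -18 + (½)*13 = -18 + 13/2 = -23/2 ≈ -11.500)
M(G) = 2*G/(-23/2 + G) (M(G) = (G + G)/(G - 23/2) = (2*G)/(-23/2 + G) = 2*G/(-23/2 + G))
-44283 + M(111) = -44283 + 4*111/(-23 + 2*111) = -44283 + 4*111/(-23 + 222) = -44283 + 4*111/199 = -44283 + 4*111*(1/199) = -44283 + 444/199 = -8811873/199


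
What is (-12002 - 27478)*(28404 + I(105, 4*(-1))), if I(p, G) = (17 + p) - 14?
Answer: -1125653760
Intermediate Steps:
I(p, G) = 3 + p
(-12002 - 27478)*(28404 + I(105, 4*(-1))) = (-12002 - 27478)*(28404 + (3 + 105)) = -39480*(28404 + 108) = -39480*28512 = -1125653760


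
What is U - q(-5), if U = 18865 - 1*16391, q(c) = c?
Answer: 2479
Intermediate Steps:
U = 2474 (U = 18865 - 16391 = 2474)
U - q(-5) = 2474 - 1*(-5) = 2474 + 5 = 2479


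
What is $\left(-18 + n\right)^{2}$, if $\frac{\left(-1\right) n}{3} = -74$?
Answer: $41616$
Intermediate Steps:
$n = 222$ ($n = \left(-3\right) \left(-74\right) = 222$)
$\left(-18 + n\right)^{2} = \left(-18 + 222\right)^{2} = 204^{2} = 41616$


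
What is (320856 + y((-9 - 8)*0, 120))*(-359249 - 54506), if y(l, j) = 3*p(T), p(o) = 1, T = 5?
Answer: -132757015545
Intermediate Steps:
y(l, j) = 3 (y(l, j) = 3*1 = 3)
(320856 + y((-9 - 8)*0, 120))*(-359249 - 54506) = (320856 + 3)*(-359249 - 54506) = 320859*(-413755) = -132757015545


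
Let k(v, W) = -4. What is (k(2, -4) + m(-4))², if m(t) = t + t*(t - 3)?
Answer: 400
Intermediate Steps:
m(t) = t + t*(-3 + t)
(k(2, -4) + m(-4))² = (-4 - 4*(-2 - 4))² = (-4 - 4*(-6))² = (-4 + 24)² = 20² = 400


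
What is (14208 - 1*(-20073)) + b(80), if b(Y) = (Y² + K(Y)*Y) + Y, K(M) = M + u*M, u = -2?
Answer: 34361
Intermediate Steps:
K(M) = -M (K(M) = M - 2*M = -M)
b(Y) = Y (b(Y) = (Y² + (-Y)*Y) + Y = (Y² - Y²) + Y = 0 + Y = Y)
(14208 - 1*(-20073)) + b(80) = (14208 - 1*(-20073)) + 80 = (14208 + 20073) + 80 = 34281 + 80 = 34361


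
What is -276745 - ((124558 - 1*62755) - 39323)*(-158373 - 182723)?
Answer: 7667561335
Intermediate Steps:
-276745 - ((124558 - 1*62755) - 39323)*(-158373 - 182723) = -276745 - ((124558 - 62755) - 39323)*(-341096) = -276745 - (61803 - 39323)*(-341096) = -276745 - 22480*(-341096) = -276745 - 1*(-7667838080) = -276745 + 7667838080 = 7667561335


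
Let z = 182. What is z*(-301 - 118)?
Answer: -76258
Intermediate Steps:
z*(-301 - 118) = 182*(-301 - 118) = 182*(-419) = -76258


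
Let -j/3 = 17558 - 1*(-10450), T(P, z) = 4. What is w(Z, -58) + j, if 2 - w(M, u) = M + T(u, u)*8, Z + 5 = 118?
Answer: -84167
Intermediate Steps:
Z = 113 (Z = -5 + 118 = 113)
w(M, u) = -30 - M (w(M, u) = 2 - (M + 4*8) = 2 - (M + 32) = 2 - (32 + M) = 2 + (-32 - M) = -30 - M)
j = -84024 (j = -3*(17558 - 1*(-10450)) = -3*(17558 + 10450) = -3*28008 = -84024)
w(Z, -58) + j = (-30 - 1*113) - 84024 = (-30 - 113) - 84024 = -143 - 84024 = -84167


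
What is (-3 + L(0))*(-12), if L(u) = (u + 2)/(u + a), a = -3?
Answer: 44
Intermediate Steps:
L(u) = (2 + u)/(-3 + u) (L(u) = (u + 2)/(u - 3) = (2 + u)/(-3 + u))
(-3 + L(0))*(-12) = (-3 + (2 + 0)/(-3 + 0))*(-12) = (-3 + 2/(-3))*(-12) = (-3 - 1/3*2)*(-12) = (-3 - 2/3)*(-12) = -11/3*(-12) = 44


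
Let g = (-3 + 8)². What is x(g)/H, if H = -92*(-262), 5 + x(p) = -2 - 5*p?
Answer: -33/6026 ≈ -0.0054763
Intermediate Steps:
g = 25 (g = 5² = 25)
x(p) = -7 - 5*p (x(p) = -5 + (-2 - 5*p) = -7 - 5*p)
H = 24104
x(g)/H = (-7 - 5*25)/24104 = (-7 - 125)*(1/24104) = -132*1/24104 = -33/6026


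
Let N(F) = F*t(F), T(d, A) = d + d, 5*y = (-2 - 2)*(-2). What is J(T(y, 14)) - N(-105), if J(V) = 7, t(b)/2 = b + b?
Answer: -44093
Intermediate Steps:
t(b) = 4*b (t(b) = 2*(b + b) = 2*(2*b) = 4*b)
y = 8/5 (y = ((-2 - 2)*(-2))/5 = (-4*(-2))/5 = (⅕)*8 = 8/5 ≈ 1.6000)
T(d, A) = 2*d
N(F) = 4*F² (N(F) = F*(4*F) = 4*F²)
J(T(y, 14)) - N(-105) = 7 - 4*(-105)² = 7 - 4*11025 = 7 - 1*44100 = 7 - 44100 = -44093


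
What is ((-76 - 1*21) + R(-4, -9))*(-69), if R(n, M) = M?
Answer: 7314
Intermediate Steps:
((-76 - 1*21) + R(-4, -9))*(-69) = ((-76 - 1*21) - 9)*(-69) = ((-76 - 21) - 9)*(-69) = (-97 - 9)*(-69) = -106*(-69) = 7314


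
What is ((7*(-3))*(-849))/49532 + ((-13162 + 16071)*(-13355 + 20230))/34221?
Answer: 211032397/360876 ≈ 584.78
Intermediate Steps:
((7*(-3))*(-849))/49532 + ((-13162 + 16071)*(-13355 + 20230))/34221 = -21*(-849)*(1/49532) + (2909*6875)*(1/34221) = 17829*(1/49532) + 19999375*(1/34221) = 2547/7076 + 1818125/3111 = 211032397/360876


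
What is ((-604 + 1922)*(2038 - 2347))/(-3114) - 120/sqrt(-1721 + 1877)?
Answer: 67877/519 - 20*sqrt(39)/13 ≈ 121.18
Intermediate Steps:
((-604 + 1922)*(2038 - 2347))/(-3114) - 120/sqrt(-1721 + 1877) = (1318*(-309))*(-1/3114) - 120*sqrt(39)/78 = -407262*(-1/3114) - 120*sqrt(39)/78 = 67877/519 - 20*sqrt(39)/13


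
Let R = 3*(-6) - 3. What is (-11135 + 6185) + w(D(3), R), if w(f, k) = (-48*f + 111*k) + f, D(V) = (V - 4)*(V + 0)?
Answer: -7140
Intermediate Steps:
D(V) = V*(-4 + V) (D(V) = (-4 + V)*V = V*(-4 + V))
R = -21 (R = -18 - 3 = -21)
w(f, k) = -47*f + 111*k
(-11135 + 6185) + w(D(3), R) = (-11135 + 6185) + (-141*(-4 + 3) + 111*(-21)) = -4950 + (-141*(-1) - 2331) = -4950 + (-47*(-3) - 2331) = -4950 + (141 - 2331) = -4950 - 2190 = -7140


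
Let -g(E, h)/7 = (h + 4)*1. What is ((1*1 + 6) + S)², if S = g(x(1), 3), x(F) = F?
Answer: 1764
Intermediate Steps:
g(E, h) = -28 - 7*h (g(E, h) = -7*(h + 4) = -7*(4 + h) = -28 - 7*h)
S = -49 (S = -28 - 7*3 = -28 - 21 = -49)
((1*1 + 6) + S)² = ((1*1 + 6) - 49)² = ((1 + 6) - 49)² = (7 - 49)² = (-42)² = 1764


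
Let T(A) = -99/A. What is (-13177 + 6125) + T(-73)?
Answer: -514697/73 ≈ -7050.6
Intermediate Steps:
(-13177 + 6125) + T(-73) = (-13177 + 6125) - 99/(-73) = -7052 - 99*(-1/73) = -7052 + 99/73 = -514697/73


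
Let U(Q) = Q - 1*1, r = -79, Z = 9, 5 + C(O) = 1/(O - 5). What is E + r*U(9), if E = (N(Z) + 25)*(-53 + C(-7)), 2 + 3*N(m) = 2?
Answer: -25009/12 ≈ -2084.1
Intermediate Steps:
C(O) = -5 + 1/(-5 + O) (C(O) = -5 + 1/(O - 5) = -5 + 1/(-5 + O))
N(m) = 0 (N(m) = -⅔ + (⅓)*2 = -⅔ + ⅔ = 0)
E = -17425/12 (E = (0 + 25)*(-53 + (26 - 5*(-7))/(-5 - 7)) = 25*(-53 + (26 + 35)/(-12)) = 25*(-53 - 1/12*61) = 25*(-53 - 61/12) = 25*(-697/12) = -17425/12 ≈ -1452.1)
U(Q) = -1 + Q (U(Q) = Q - 1 = -1 + Q)
E + r*U(9) = -17425/12 - 79*(-1 + 9) = -17425/12 - 79*8 = -17425/12 - 632 = -25009/12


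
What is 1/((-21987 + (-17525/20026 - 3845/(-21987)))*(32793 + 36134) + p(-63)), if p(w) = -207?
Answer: -440311662/667312763550919307 ≈ -6.5983e-10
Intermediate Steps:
1/((-21987 + (-17525/20026 - 3845/(-21987)))*(32793 + 36134) + p(-63)) = 1/((-21987 + (-17525/20026 - 3845/(-21987)))*(32793 + 36134) - 207) = 1/((-21987 + (-17525*1/20026 - 3845*(-1/21987)))*68927 - 207) = 1/((-21987 + (-17525/20026 + 3845/21987))*68927 - 207) = 1/((-21987 - 308322205/440311662)*68927 - 207) = 1/(-9681440834599/440311662*68927 - 207) = 1/(-667312672406405273/440311662 - 207) = 1/(-667312763550919307/440311662) = -440311662/667312763550919307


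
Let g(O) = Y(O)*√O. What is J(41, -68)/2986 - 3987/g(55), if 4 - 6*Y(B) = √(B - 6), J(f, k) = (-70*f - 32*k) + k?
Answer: -381/1493 + 7974*√55/55 ≈ 1075.0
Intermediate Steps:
J(f, k) = -70*f - 31*k
Y(B) = ⅔ - √(-6 + B)/6 (Y(B) = ⅔ - √(B - 6)/6 = ⅔ - √(-6 + B)/6)
g(O) = √O*(⅔ - √(-6 + O)/6) (g(O) = (⅔ - √(-6 + O)/6)*√O = √O*(⅔ - √(-6 + O)/6))
J(41, -68)/2986 - 3987/g(55) = (-70*41 - 31*(-68))/2986 - 3987*6*√55/(55*(4 - √(-6 + 55))) = (-2870 + 2108)*(1/2986) - 3987*6*√55/(55*(4 - √49)) = -762*1/2986 - 3987*6*√55/(55*(4 - 1*7)) = -381/1493 - 3987*6*√55/(55*(4 - 7)) = -381/1493 - 3987*(-2*√55/55) = -381/1493 - (-7974)*√55/55 = -381/1493 + 7974*√55/55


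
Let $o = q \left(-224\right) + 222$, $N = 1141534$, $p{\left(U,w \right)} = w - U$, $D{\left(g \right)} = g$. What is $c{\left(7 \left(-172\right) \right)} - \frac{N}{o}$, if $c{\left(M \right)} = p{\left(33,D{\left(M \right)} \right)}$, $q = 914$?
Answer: $- \frac{125921142}{102257} \approx -1231.4$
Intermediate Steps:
$c{\left(M \right)} = -33 + M$ ($c{\left(M \right)} = M - 33 = -33 + M$)
$o = -204514$ ($o = 914 \left(-224\right) + 222 = -204736 + 222 = -204514$)
$c{\left(7 \left(-172\right) \right)} - \frac{N}{o} = \left(-33 + 7 \left(-172\right)\right) - \frac{1141534}{-204514} = \left(-33 - 1204\right) - 1141534 \left(- \frac{1}{204514}\right) = -1237 - - \frac{570767}{102257} = -1237 + \frac{570767}{102257} = - \frac{125921142}{102257}$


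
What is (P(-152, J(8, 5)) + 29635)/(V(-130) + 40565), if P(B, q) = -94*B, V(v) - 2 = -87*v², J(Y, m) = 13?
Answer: -43923/1429733 ≈ -0.030721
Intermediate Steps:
V(v) = 2 - 87*v²
(P(-152, J(8, 5)) + 29635)/(V(-130) + 40565) = (-94*(-152) + 29635)/((2 - 87*(-130)²) + 40565) = (14288 + 29635)/((2 - 87*16900) + 40565) = 43923/((2 - 1470300) + 40565) = 43923/(-1470298 + 40565) = 43923/(-1429733) = 43923*(-1/1429733) = -43923/1429733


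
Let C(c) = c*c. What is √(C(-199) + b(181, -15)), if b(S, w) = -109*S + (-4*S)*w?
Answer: 2*√7683 ≈ 175.31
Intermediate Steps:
b(S, w) = -109*S - 4*S*w
C(c) = c²
√(C(-199) + b(181, -15)) = √((-199)² - 1*181*(109 + 4*(-15))) = √(39601 - 1*181*(109 - 60)) = √(39601 - 1*181*49) = √(39601 - 8869) = √30732 = 2*√7683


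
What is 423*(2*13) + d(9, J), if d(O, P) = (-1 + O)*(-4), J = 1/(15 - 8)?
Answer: 10966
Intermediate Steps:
J = ⅐ (J = 1/7 = ⅐ ≈ 0.14286)
d(O, P) = 4 - 4*O
423*(2*13) + d(9, J) = 423*(2*13) + (4 - 4*9) = 423*26 + (4 - 36) = 10998 - 32 = 10966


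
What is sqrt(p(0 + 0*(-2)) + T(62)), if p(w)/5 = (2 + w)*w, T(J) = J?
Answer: sqrt(62) ≈ 7.8740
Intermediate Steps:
p(w) = 5*w*(2 + w) (p(w) = 5*((2 + w)*w) = 5*(w*(2 + w)) = 5*w*(2 + w))
sqrt(p(0 + 0*(-2)) + T(62)) = sqrt(5*(0 + 0*(-2))*(2 + (0 + 0*(-2))) + 62) = sqrt(5*(0 + 0)*(2 + (0 + 0)) + 62) = sqrt(5*0*(2 + 0) + 62) = sqrt(5*0*2 + 62) = sqrt(0 + 62) = sqrt(62)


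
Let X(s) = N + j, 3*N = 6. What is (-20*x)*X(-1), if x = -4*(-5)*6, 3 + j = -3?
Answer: 9600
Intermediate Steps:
j = -6 (j = -3 - 3 = -6)
N = 2 (N = (1/3)*6 = 2)
X(s) = -4 (X(s) = 2 - 6 = -4)
x = 120 (x = 20*6 = 120)
(-20*x)*X(-1) = -20*120*(-4) = -2400*(-4) = 9600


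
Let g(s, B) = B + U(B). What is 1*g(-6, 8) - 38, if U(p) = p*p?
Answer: 34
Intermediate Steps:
U(p) = p²
g(s, B) = B + B²
1*g(-6, 8) - 38 = 1*(8*(1 + 8)) - 38 = 1*(8*9) - 38 = 1*72 - 38 = 72 - 38 = 34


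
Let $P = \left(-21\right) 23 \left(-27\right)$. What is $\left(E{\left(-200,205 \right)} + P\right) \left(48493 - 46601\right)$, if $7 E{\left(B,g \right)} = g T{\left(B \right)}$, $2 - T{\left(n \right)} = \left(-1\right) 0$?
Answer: $\frac{173490724}{7} \approx 2.4784 \cdot 10^{7}$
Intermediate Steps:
$T{\left(n \right)} = 2$ ($T{\left(n \right)} = 2 - \left(-1\right) 0 = 2 - 0 = 2 + 0 = 2$)
$P = 13041$ ($P = \left(-483\right) \left(-27\right) = 13041$)
$E{\left(B,g \right)} = \frac{2 g}{7}$ ($E{\left(B,g \right)} = \frac{g 2}{7} = \frac{2 g}{7}$)
$\left(E{\left(-200,205 \right)} + P\right) \left(48493 - 46601\right) = \left(\frac{2}{7} \cdot 205 + 13041\right) \left(48493 - 46601\right) = \left(\frac{410}{7} + 13041\right) 1892 = \frac{91697}{7} \cdot 1892 = \frac{173490724}{7}$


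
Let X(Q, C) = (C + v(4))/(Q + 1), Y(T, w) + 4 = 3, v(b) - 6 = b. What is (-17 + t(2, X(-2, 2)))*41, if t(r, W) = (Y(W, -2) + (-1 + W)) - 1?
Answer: -1312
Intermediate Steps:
v(b) = 6 + b
Y(T, w) = -1 (Y(T, w) = -4 + 3 = -1)
X(Q, C) = (10 + C)/(1 + Q) (X(Q, C) = (C + (6 + 4))/(Q + 1) = (C + 10)/(1 + Q) = (10 + C)/(1 + Q))
t(r, W) = -3 + W (t(r, W) = (-1 + (-1 + W)) - 1 = (-2 + W) - 1 = -3 + W)
(-17 + t(2, X(-2, 2)))*41 = (-17 + (-3 + (10 + 2)/(1 - 2)))*41 = (-17 + (-3 + 12/(-1)))*41 = (-17 + (-3 - 1*12))*41 = (-17 + (-3 - 12))*41 = (-17 - 15)*41 = -32*41 = -1312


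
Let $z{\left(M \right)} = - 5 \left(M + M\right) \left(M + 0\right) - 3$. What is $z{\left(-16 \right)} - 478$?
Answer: $-3041$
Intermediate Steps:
$z{\left(M \right)} = -3 - 10 M^{2}$ ($z{\left(M \right)} = - 5 \cdot 2 M M - 3 = - 5 \cdot 2 M^{2} - 3 = - 10 M^{2} - 3 = -3 - 10 M^{2}$)
$z{\left(-16 \right)} - 478 = \left(-3 - 10 \left(-16\right)^{2}\right) - 478 = \left(-3 - 2560\right) - 478 = -2563 - 478 = -3041$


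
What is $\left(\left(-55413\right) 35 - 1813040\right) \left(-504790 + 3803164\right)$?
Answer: $-12377131943130$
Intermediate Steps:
$\left(\left(-55413\right) 35 - 1813040\right) \left(-504790 + 3803164\right) = \left(-1939455 - 1813040\right) 3298374 = \left(-3752495\right) 3298374 = -12377131943130$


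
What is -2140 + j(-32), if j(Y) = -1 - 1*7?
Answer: -2148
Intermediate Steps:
j(Y) = -8 (j(Y) = -1 - 7 = -8)
-2140 + j(-32) = -2140 - 8 = -2148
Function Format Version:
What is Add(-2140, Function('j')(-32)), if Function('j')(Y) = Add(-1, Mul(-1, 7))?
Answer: -2148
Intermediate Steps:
Function('j')(Y) = -8 (Function('j')(Y) = Add(-1, -7) = -8)
Add(-2140, Function('j')(-32)) = Add(-2140, -8) = -2148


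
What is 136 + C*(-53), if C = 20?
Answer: -924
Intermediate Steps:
136 + C*(-53) = 136 + 20*(-53) = 136 - 1060 = -924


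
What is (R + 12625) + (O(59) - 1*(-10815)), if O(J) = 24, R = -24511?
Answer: -1047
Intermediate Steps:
(R + 12625) + (O(59) - 1*(-10815)) = (-24511 + 12625) + (24 - 1*(-10815)) = -11886 + (24 + 10815) = -11886 + 10839 = -1047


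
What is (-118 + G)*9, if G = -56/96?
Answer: -4269/4 ≈ -1067.3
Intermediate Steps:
G = -7/12 (G = -56*1/96 = -7/12 ≈ -0.58333)
(-118 + G)*9 = (-118 - 7/12)*9 = -1423/12*9 = -4269/4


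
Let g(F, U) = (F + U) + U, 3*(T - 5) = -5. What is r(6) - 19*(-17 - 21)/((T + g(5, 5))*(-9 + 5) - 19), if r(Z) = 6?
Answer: -504/277 ≈ -1.8195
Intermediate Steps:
T = 10/3 (T = 5 + (⅓)*(-5) = 5 - 5/3 = 10/3 ≈ 3.3333)
g(F, U) = F + 2*U
r(6) - 19*(-17 - 21)/((T + g(5, 5))*(-9 + 5) - 19) = 6 - 19*(-17 - 21)/((10/3 + (5 + 2*5))*(-9 + 5) - 19) = 6 - (-722)/((10/3 + (5 + 10))*(-4) - 19) = 6 - (-722)/((10/3 + 15)*(-4) - 19) = 6 - (-722)/((55/3)*(-4) - 19) = 6 - (-722)/(-220/3 - 19) = 6 - (-722)/(-277/3) = 6 - (-722)*(-3)/277 = 6 - 19*114/277 = 6 - 2166/277 = -504/277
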